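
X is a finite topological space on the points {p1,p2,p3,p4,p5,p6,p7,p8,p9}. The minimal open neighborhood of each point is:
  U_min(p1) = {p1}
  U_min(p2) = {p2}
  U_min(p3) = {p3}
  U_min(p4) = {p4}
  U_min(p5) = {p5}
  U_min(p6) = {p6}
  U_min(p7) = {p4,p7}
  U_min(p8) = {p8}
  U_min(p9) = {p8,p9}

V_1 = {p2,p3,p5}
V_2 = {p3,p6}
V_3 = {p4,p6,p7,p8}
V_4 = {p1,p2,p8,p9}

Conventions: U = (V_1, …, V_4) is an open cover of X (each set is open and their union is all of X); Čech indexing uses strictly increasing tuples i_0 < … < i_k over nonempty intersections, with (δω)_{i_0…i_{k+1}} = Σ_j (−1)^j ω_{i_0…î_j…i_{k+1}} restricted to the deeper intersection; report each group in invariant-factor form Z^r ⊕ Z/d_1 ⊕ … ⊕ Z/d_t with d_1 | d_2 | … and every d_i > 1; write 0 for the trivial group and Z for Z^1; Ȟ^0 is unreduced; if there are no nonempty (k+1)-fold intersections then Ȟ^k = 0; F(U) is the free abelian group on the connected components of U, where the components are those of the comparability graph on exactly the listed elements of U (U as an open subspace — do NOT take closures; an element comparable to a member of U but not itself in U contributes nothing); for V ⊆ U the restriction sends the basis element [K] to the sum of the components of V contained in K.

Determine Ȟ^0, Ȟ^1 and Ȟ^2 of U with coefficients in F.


Ȟ^0 ≅ Z^7, Ȟ^1 ≅ 0 and Ȟ^2 ≅ 0

intersection data:
  V12={p3} V14={p2} V23={p6} V34={p8}
components per intersection:
  V1: {p2} {p3} {p5}
  V2: {p3} {p6}
  V3: {p4,p7} {p6} {p8}
  V4: {p1} {p2} {p8,p9}
  V12: {p3}
  V14: {p2}
  V23: {p6}
  V34: {p8}
C dims 11,4; δ0: rk 4, SNF 1^4
Ȟ^0 = (11 − 4) − 0 = 7, so Ȟ^0 ≅ Z^7
Ȟ^1 = (4 − 0) − 4 = 0, so Ȟ^1 ≅ 0
Ȟ^2 = (0 − 0) − 0 = 0, so Ȟ^2 ≅ 0


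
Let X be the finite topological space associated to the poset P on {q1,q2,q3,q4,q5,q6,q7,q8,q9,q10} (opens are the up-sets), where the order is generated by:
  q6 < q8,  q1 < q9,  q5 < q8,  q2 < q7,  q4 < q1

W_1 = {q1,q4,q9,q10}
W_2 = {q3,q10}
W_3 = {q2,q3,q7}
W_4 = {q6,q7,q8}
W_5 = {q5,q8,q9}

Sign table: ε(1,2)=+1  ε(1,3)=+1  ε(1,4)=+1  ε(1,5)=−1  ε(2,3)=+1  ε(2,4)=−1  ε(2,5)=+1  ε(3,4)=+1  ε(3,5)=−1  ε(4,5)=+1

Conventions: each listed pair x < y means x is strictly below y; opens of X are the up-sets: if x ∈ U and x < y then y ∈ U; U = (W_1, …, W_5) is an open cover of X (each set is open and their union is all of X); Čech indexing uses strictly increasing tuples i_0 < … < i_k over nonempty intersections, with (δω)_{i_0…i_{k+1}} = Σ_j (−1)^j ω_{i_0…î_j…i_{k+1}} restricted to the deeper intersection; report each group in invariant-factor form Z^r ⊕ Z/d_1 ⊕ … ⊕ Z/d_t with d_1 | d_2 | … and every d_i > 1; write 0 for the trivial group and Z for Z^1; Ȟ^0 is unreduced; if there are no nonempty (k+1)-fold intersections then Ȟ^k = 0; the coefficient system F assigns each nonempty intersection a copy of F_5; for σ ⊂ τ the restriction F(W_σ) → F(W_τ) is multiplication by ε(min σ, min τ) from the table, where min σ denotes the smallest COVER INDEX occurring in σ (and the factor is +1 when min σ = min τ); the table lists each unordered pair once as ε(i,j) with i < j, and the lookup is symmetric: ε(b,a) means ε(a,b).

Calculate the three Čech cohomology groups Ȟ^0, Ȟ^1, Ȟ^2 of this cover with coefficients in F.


Ȟ^0 = 0,  Ȟ^1 = 0,  Ȟ^2 = 0

nonempty overlaps:
  W12={q10} W15={q9} W23={q3} W34={q7} W45={q8}
C dims 5,5; δ0: rk_F5 5
degree 0: 5−5−0 = 0 → Ȟ^0 ≅ 0
degree 1: 5−0−5 = 0 → Ȟ^1 ≅ 0
degree 2: 0−0−0 = 0 → Ȟ^2 ≅ 0


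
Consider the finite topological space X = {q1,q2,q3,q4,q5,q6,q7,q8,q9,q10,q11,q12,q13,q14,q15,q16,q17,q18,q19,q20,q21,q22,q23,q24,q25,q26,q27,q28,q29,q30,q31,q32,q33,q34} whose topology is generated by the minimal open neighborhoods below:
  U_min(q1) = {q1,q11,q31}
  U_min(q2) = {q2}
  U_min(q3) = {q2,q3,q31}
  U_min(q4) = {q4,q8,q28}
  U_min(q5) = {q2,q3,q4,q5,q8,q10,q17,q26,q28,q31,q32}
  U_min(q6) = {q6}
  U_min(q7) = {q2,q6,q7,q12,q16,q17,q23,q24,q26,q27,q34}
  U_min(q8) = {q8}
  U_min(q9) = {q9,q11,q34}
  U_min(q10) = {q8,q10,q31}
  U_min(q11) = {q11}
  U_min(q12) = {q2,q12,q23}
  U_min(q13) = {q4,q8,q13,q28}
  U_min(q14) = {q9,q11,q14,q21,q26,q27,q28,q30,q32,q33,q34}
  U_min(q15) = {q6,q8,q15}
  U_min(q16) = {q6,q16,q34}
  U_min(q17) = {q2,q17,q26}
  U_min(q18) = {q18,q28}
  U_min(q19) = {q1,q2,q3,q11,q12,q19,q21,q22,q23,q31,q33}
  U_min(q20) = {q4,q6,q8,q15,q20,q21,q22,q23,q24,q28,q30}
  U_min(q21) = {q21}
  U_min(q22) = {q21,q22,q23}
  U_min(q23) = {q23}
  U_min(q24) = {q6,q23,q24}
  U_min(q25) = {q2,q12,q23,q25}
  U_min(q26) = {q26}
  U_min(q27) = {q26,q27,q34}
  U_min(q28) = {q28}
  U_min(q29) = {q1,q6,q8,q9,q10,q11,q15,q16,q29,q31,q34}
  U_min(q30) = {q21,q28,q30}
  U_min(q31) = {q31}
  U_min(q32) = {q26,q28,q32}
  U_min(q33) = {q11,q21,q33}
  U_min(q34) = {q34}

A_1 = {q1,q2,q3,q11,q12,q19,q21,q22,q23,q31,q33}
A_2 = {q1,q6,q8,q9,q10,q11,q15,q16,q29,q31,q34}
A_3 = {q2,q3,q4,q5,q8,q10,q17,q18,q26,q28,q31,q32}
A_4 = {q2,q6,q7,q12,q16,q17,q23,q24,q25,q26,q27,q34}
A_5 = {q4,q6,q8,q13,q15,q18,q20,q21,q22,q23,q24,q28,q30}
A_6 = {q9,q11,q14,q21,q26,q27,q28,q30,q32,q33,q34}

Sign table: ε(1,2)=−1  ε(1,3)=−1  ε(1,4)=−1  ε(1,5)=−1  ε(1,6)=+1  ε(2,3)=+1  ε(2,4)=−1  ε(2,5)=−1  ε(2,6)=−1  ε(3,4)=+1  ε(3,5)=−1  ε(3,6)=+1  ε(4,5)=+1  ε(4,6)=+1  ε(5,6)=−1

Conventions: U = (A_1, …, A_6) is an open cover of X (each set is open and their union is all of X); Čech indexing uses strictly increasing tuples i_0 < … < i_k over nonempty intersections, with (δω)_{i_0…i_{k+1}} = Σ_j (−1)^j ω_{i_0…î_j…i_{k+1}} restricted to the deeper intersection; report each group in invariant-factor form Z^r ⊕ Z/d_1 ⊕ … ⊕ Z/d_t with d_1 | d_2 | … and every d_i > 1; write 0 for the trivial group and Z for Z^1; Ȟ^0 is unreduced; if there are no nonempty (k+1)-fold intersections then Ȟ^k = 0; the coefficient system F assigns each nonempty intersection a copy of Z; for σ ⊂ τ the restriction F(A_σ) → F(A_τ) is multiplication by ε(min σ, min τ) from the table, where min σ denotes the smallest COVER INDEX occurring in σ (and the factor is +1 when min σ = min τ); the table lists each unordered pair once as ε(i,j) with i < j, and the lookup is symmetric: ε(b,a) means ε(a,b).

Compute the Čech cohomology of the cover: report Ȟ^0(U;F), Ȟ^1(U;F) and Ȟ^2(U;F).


Ȟ^0 ≅ 0,  Ȟ^1 ≅ Z/2,  Ȟ^2 ≅ Z

nonempty intersections:
  A12={q1,q11,q31} A13={q2,q3,q31} A14={q2,q12,q23} A15={q21,q22,q23} A16={q11,q21,q33} A23={q8,q10,q31} A24={q6,q16,q34} A25={q6,q8,q15} A26={q9,q11,q34} A34={q2,q17,q26} A35={q4,q8,q18,q28} A36={q26,q28,q32} A45={q6,q23,q24} A46={q26,q27,q34} A56={q21,q28,q30}
  A123={q31} A126={q11} A134={q2} A145={q23} A156={q21} A235={q8} A245={q6} A246={q34} A346={q26} A356={q28}
C dims 6,15,10; δ0: rk 6, SNF 1^5·2; δ1: rk 9, SNF 1^9
Ȟ^0: (6−6)−0=0 ⇒ 0
Ȟ^1: (15−9)−6=0 plus torsion [2] ⇒ Z/2
Ȟ^2: (10−0)−9=1 ⇒ Z


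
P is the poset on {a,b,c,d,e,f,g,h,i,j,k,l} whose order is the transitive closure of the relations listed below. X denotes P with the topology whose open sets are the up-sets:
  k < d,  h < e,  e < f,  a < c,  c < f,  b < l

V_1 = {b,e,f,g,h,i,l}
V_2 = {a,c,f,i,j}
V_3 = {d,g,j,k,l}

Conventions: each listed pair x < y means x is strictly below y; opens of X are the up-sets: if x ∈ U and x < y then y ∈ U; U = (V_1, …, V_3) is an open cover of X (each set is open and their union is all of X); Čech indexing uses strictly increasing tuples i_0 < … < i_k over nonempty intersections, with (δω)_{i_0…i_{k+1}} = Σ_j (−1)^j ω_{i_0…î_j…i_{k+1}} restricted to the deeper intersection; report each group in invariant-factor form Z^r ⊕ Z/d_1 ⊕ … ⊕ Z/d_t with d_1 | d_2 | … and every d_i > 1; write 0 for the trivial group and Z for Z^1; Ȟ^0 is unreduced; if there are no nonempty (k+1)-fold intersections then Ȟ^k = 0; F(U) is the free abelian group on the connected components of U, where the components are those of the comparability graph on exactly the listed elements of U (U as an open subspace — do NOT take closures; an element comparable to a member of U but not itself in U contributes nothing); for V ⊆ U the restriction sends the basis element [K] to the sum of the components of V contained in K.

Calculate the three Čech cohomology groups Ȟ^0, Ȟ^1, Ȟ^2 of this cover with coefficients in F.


nerve simplices:
  V12={f,i} V13={g,l} V23={j}
components per intersection:
  V1: {b,l} {e,f,h} {g} {i}
  V2: {a,c,f} {i} {j}
  V3: {d,k} {g} {j} {l}
  V12: {f} {i}
  V13: {g} {l}
  V23: {j}
C dims 11,5; δ0: rk 5, SNF 1^5
degree 0: 11−5−0 = 6 → Ȟ^0 ≅ Z^6
degree 1: 5−0−5 = 0 → Ȟ^1 ≅ 0
degree 2: 0−0−0 = 0 → Ȟ^2 ≅ 0

Ȟ^0(U;F) ≅ Z^6; Ȟ^1(U;F) ≅ 0; Ȟ^2(U;F) ≅ 0


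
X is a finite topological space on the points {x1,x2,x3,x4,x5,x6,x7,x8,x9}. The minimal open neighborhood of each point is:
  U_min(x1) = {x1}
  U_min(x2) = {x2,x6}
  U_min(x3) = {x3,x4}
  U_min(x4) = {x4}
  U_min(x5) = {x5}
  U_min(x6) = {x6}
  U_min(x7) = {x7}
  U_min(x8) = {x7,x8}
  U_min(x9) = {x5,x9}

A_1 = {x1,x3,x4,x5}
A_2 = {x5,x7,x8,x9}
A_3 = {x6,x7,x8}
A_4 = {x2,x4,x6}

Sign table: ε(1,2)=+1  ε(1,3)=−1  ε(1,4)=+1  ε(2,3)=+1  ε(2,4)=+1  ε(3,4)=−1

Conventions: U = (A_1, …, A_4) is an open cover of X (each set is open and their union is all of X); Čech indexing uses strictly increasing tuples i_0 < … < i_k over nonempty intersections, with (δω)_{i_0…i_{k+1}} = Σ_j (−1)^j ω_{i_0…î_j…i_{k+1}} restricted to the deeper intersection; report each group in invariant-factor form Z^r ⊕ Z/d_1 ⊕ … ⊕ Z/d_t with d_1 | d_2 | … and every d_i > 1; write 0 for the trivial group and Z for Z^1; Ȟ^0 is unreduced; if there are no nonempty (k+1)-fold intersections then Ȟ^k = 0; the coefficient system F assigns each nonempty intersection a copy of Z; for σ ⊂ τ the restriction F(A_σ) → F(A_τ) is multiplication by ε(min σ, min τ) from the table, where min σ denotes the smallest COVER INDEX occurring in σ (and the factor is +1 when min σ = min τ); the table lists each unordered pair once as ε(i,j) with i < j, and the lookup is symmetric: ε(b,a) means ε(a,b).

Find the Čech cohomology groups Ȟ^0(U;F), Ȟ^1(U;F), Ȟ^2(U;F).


Ȟ^0 ≅ 0,  Ȟ^1 ≅ Z/2,  Ȟ^2 ≅ 0

nerve of the cover:
  A12={x5} A14={x4} A23={x7,x8} A34={x6}
C dims 4,4; δ0: rk 4, SNF 1^3·2
Ȟ^0 = (4 − 4) − 0 = 0, so Ȟ^0 ≅ 0
Ȟ^1 = (4 − 0) − 4 = 0 plus torsion [2], so Ȟ^1 ≅ Z/2
Ȟ^2 = (0 − 0) − 0 = 0, so Ȟ^2 ≅ 0


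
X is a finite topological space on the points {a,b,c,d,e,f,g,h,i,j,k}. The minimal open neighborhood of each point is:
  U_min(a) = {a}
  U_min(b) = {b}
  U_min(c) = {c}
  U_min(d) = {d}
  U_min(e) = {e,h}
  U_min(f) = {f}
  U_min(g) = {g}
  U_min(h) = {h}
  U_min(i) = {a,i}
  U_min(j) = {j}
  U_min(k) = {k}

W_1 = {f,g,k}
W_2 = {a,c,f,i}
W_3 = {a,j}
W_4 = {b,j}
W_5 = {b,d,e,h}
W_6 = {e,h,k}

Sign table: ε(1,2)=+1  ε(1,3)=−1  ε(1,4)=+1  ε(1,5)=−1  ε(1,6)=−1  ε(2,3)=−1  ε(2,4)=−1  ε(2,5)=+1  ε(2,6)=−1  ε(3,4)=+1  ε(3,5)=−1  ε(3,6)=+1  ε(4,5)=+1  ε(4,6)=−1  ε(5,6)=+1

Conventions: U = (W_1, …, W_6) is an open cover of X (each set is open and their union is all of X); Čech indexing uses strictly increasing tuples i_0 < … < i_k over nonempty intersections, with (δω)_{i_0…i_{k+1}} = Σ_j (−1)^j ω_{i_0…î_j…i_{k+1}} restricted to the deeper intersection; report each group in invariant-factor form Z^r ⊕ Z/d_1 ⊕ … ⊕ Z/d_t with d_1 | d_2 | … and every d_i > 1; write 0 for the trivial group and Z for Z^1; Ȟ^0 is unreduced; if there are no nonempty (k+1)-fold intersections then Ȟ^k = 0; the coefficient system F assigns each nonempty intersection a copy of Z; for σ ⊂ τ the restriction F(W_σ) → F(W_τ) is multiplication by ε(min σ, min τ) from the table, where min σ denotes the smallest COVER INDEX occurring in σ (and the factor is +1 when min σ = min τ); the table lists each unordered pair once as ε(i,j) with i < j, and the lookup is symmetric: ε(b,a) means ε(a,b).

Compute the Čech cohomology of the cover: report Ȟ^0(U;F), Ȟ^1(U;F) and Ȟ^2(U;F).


nerve of the cover:
  W12={f} W16={k} W23={a} W34={j} W45={b} W56={e,h}
C dims 6,6; δ0: rk 5, SNF 1^5
Ȟ^0 = (6 − 5) − 0 = 1, so Ȟ^0 ≅ Z
Ȟ^1 = (6 − 0) − 5 = 1, so Ȟ^1 ≅ Z
Ȟ^2 = (0 − 0) − 0 = 0, so Ȟ^2 ≅ 0

Ȟ^0 = Z,  Ȟ^1 = Z,  Ȟ^2 = 0


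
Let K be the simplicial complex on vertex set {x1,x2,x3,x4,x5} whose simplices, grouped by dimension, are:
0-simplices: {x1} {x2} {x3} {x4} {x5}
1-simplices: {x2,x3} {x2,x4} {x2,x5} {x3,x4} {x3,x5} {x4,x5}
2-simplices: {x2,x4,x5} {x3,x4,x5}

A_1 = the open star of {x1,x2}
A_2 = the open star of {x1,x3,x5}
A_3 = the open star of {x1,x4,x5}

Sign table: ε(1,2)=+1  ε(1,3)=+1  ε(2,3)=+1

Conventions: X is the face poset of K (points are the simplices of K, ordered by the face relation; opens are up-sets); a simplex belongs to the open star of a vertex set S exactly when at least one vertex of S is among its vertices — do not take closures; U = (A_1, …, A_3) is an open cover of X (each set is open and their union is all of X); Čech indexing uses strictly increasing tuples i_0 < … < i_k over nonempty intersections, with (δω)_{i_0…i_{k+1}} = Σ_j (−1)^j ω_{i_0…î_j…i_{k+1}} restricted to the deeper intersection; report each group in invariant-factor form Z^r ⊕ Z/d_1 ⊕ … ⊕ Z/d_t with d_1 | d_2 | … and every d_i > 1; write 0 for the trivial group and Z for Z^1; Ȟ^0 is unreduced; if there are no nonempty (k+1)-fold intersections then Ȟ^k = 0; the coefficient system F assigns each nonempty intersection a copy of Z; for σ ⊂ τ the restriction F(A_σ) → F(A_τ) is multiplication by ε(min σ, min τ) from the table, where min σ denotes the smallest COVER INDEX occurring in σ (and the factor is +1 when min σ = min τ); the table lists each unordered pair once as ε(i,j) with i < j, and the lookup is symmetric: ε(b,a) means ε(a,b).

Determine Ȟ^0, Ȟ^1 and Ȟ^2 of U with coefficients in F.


cover nerve:
  A1={{x1},{x2},{x2,x3},{x2,x4},{x2,x5},{x2,x4,x5}} A2={{x1},{x3},{x5},{x2,x3},{x2,x5},{x3,x4},{x3,x5},{x4,x5},{x2,x4,x5},{x3,x4,x5}} A3={{x1},{x4},{x5},{x2,x4},{x2,x5},{x3,x4},{x3,x5},{x4,x5},{x2,x4,x5},{x3,x4,x5}}
  A12={{x1},{x2,x3},{x2,x5},{x2,x4,x5}} A13={{x1},{x2,x4},{x2,x5},{x2,x4,x5}} A23={{x1},{x5},{x2,x5},{x3,x4},{x3,x5},{x4,x5},{x2,x4,x5},{x3,x4,x5}}
  A123={{x1},{x2,x5},{x2,x4,x5}}
C dims 3,3,1; δ0: rk 2, SNF 1^2; δ1: rk 1, SNF 1^1
Ȟ^0: (3−2)−0=1 ⇒ Z
Ȟ^1: (3−1)−2=0 ⇒ 0
Ȟ^2: (1−0)−1=0 ⇒ 0

Ȟ^0 = Z; Ȟ^1 = 0; Ȟ^2 = 0


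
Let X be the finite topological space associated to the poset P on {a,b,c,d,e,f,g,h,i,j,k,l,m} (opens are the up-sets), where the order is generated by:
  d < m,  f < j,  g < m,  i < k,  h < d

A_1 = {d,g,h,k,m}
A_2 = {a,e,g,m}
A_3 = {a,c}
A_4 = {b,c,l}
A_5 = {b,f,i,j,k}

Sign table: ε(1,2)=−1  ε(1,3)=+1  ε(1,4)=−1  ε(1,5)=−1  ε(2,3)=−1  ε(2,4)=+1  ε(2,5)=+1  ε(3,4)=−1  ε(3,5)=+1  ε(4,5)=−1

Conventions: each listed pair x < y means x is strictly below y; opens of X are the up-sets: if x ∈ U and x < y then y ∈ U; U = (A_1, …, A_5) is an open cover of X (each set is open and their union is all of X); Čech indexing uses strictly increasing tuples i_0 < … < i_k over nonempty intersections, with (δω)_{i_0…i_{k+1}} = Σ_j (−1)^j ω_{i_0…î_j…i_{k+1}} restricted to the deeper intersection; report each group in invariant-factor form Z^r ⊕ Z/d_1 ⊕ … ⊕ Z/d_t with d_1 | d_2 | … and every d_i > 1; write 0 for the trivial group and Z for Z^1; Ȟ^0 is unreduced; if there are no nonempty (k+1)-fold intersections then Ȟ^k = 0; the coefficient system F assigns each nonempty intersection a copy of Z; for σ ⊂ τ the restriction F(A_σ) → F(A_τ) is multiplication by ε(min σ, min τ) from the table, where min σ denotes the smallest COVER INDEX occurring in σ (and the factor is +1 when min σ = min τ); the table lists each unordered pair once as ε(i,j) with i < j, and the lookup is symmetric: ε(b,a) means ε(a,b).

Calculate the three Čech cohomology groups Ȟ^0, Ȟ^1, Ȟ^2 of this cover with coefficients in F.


Ȟ^0(U;F) ≅ 0, Ȟ^1(U;F) ≅ Z/2 and Ȟ^2(U;F) ≅ 0

cover nerve:
  A12={g,m} A15={k} A23={a} A34={c} A45={b}
C dims 5,5; δ0: rk 5, SNF 1^4·2
Ȟ^0: (5−5)−0=0 ⇒ 0
Ȟ^1: (5−0)−5=0 plus torsion [2] ⇒ Z/2
Ȟ^2: (0−0)−0=0 ⇒ 0


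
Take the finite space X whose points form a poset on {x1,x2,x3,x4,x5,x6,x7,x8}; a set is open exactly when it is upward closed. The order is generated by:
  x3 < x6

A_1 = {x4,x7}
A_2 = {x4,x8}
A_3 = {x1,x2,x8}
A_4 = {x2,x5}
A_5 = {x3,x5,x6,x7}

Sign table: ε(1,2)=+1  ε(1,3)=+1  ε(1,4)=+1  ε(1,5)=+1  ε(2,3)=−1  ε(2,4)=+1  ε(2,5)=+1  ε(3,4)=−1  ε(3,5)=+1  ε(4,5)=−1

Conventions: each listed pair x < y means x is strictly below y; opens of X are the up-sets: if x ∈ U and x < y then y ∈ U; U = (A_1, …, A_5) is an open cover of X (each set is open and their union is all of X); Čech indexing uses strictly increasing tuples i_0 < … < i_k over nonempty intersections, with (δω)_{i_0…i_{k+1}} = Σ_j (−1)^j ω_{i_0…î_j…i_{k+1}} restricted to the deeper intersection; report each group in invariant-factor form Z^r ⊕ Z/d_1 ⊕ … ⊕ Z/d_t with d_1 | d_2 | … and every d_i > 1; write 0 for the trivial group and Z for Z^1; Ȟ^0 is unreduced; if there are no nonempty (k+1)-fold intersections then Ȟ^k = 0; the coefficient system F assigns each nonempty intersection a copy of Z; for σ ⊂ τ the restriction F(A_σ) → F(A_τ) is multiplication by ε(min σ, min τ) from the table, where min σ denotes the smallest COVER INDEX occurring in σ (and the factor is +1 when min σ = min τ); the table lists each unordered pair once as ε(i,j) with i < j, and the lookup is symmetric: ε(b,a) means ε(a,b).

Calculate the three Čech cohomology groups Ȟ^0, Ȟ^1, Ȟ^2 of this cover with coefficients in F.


cover nerve:
  A12={x4} A15={x7} A23={x8} A34={x2} A45={x5}
C dims 5,5; δ0: rk 5, SNF 1^4·2
Ȟ^0: (5−5)−0=0 ⇒ 0
Ȟ^1: (5−0)−5=0 plus torsion [2] ⇒ Z/2
Ȟ^2: (0−0)−0=0 ⇒ 0

Ȟ^0 ≅ 0, Ȟ^1 ≅ Z/2, Ȟ^2 ≅ 0


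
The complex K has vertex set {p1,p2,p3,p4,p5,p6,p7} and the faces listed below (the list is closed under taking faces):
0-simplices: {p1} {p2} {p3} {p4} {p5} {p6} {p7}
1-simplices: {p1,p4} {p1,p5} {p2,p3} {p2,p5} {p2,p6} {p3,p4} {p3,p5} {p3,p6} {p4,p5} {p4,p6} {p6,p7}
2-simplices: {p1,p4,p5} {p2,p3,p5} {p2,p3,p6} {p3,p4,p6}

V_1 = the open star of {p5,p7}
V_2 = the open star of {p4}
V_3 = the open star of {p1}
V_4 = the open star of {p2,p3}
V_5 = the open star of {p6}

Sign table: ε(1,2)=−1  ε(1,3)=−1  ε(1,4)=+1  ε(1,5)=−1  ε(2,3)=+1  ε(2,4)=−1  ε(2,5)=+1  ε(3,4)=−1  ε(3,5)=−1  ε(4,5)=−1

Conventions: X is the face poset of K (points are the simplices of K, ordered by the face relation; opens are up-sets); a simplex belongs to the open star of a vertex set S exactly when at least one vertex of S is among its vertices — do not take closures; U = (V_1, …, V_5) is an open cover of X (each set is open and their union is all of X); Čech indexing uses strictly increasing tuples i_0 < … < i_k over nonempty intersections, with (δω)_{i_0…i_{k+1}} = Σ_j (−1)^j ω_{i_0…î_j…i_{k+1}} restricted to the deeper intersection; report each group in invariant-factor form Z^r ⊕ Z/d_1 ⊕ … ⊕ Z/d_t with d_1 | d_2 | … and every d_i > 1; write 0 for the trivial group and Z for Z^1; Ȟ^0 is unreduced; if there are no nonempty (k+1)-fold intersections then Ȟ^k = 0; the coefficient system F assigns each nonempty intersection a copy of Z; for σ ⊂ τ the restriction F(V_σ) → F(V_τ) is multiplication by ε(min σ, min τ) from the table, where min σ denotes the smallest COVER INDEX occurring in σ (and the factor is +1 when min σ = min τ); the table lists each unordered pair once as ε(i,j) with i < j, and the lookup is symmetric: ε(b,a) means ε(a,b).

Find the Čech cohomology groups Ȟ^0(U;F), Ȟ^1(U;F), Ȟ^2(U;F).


intersection data:
  V1={{p5},{p7},{p1,p5},{p2,p5},{p3,p5},{p4,p5},{p6,p7},{p1,p4,p5},{p2,p3,p5}} V2={{p4},{p1,p4},{p3,p4},{p4,p5},{p4,p6},{p1,p4,p5},{p3,p4,p6}} V3={{p1},{p1,p4},{p1,p5},{p1,p4,p5}} V4={{p2},{p3},{p2,p3},{p2,p5},{p2,p6},{p3,p4},{p3,p5},{p3,p6},{p2,p3,p5},{p2,p3,p6},{p3,p4,p6}} V5={{p6},{p2,p6},{p3,p6},{p4,p6},{p6,p7},{p2,p3,p6},{p3,p4,p6}}
  V12={{p4,p5},{p1,p4,p5}} V13={{p1,p5},{p1,p4,p5}} V14={{p2,p5},{p3,p5},{p2,p3,p5}} V15={{p6,p7}} V23={{p1,p4},{p1,p4,p5}} V24={{p3,p4},{p3,p4,p6}} V25={{p4,p6},{p3,p4,p6}} V45={{p2,p6},{p3,p6},{p2,p3,p6},{p3,p4,p6}}
  V123={{p1,p4,p5}} V245={{p3,p4,p6}}
C dims 5,8,2; δ0: rk 4, SNF 1^4; δ1: rk 2, SNF 1^2
Ȟ^0 = (5 − 4) − 0 = 1, so Ȟ^0 ≅ Z
Ȟ^1 = (8 − 2) − 4 = 2, so Ȟ^1 ≅ Z^2
Ȟ^2 = (2 − 0) − 2 = 0, so Ȟ^2 ≅ 0

Ȟ^0 ≅ Z, Ȟ^1 ≅ Z^2, Ȟ^2 ≅ 0


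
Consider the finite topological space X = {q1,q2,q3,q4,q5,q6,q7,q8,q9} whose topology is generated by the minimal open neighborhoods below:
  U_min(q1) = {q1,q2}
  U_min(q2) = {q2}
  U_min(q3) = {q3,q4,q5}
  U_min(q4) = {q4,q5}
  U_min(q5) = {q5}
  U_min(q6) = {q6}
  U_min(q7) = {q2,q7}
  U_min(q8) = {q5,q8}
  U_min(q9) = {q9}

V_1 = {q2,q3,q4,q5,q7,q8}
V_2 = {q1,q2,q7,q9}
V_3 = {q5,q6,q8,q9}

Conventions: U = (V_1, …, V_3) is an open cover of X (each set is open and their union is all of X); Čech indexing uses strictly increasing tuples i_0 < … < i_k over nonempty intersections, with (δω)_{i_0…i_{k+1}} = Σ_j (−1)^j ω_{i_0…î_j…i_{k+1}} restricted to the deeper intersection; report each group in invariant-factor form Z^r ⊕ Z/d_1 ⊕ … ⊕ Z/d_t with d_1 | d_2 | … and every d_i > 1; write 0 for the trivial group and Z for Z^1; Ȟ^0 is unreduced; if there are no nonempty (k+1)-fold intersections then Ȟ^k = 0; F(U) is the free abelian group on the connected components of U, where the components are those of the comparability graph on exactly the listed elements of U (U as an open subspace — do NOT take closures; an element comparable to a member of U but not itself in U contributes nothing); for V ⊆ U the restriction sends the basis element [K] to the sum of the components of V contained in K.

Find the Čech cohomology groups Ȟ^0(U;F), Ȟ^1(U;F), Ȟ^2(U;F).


Ȟ^0 ≅ Z^4, Ȟ^1 ≅ 0, Ȟ^2 ≅ 0

nonempty intersections:
  V12={q2,q7} V13={q5,q8} V23={q9}
components per intersection:
  V1: {q2,q7} {q3,q4,q5,q8}
  V2: {q1,q2,q7} {q9}
  V3: {q5,q8} {q6} {q9}
  V12: {q2,q7}
  V13: {q5,q8}
  V23: {q9}
C dims 7,3; δ0: rk 3, SNF 1^3
Ȟ^0: (7−3)−0=4 ⇒ Z^4
Ȟ^1: (3−0)−3=0 ⇒ 0
Ȟ^2: (0−0)−0=0 ⇒ 0


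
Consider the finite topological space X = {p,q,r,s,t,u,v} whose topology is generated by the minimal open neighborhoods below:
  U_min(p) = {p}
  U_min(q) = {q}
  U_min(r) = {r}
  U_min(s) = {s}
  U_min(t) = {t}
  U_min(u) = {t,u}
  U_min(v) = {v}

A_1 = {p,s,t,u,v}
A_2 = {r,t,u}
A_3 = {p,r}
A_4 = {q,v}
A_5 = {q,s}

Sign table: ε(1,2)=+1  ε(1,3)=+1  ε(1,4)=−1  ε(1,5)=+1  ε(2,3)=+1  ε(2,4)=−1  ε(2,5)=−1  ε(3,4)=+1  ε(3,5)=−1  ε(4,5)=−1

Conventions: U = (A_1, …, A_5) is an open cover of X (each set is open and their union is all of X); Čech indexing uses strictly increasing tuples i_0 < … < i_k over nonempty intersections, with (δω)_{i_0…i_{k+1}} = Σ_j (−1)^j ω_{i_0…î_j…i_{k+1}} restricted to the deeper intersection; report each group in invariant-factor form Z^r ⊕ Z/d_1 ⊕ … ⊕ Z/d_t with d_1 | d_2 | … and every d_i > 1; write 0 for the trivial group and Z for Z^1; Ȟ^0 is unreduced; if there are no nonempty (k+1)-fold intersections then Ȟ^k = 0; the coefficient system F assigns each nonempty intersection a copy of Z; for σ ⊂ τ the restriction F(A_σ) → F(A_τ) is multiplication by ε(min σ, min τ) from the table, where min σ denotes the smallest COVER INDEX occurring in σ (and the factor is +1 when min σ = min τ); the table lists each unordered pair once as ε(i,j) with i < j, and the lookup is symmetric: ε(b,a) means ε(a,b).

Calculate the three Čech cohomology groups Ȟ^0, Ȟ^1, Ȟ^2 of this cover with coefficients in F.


nonempty intersections:
  A12={t,u} A13={p} A14={v} A15={s} A23={r} A45={q}
C dims 5,6; δ0: rk 4, SNF 1^4
Ȟ^0: (5−4)−0=1 ⇒ Z
Ȟ^1: (6−0)−4=2 ⇒ Z^2
Ȟ^2: (0−0)−0=0 ⇒ 0

Ȟ^0(U;F) ≅ Z, Ȟ^1(U;F) ≅ Z^2, Ȟ^2(U;F) ≅ 0


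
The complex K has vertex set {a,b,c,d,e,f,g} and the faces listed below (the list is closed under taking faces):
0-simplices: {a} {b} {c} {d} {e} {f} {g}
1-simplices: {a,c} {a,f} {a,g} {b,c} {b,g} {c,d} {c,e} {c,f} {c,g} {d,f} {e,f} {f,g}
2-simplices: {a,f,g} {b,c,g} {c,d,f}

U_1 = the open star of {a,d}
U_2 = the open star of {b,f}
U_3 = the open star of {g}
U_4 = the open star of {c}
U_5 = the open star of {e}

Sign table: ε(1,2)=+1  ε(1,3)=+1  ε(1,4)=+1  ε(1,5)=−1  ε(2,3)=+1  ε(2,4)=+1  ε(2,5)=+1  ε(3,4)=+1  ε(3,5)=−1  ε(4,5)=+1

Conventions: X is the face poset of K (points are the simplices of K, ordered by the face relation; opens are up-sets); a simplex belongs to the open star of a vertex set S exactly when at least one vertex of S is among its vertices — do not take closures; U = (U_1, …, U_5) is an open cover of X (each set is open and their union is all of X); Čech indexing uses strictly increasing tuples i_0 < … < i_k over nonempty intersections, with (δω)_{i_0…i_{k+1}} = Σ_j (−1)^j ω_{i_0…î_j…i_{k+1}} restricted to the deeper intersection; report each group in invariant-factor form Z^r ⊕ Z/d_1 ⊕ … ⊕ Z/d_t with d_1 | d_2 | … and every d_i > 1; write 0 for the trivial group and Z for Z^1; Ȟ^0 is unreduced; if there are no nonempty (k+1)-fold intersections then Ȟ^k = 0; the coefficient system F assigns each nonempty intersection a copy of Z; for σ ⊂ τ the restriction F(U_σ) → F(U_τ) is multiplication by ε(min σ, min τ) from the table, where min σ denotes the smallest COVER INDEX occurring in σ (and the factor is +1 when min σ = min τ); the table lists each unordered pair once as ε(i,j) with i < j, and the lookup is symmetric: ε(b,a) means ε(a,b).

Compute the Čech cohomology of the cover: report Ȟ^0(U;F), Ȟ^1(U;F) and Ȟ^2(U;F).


Ȟ^0 ≅ Z, Ȟ^1 ≅ Z and Ȟ^2 ≅ 0

cover nerve:
  U1={{a},{d},{a,c},{a,f},{a,g},{c,d},{d,f},{a,f,g},{c,d,f}} U2={{b},{f},{a,f},{b,c},{b,g},{c,f},{d,f},{e,f},{f,g},{a,f,g},{b,c,g},{c,d,f}} U3={{g},{a,g},{b,g},{c,g},{f,g},{a,f,g},{b,c,g}} U4={{c},{a,c},{b,c},{c,d},{c,e},{c,f},{c,g},{b,c,g},{c,d,f}} U5={{e},{c,e},{e,f}}
  U12={{a,f},{d,f},{a,f,g},{c,d,f}} U13={{a,g},{a,f,g}} U14={{a,c},{c,d},{c,d,f}} U23={{b,g},{f,g},{a,f,g},{b,c,g}} U24={{b,c},{c,f},{b,c,g},{c,d,f}} U25={{e,f}} U34={{c,g},{b,c,g}} U45={{c,e}}
  U123={{a,f,g}} U124={{c,d,f}} U234={{b,c,g}}
C dims 5,8,3; δ0: rk 4, SNF 1^4; δ1: rk 3, SNF 1^3
Ȟ^0: (5−4)−0=1 ⇒ Z
Ȟ^1: (8−3)−4=1 ⇒ Z
Ȟ^2: (3−0)−3=0 ⇒ 0


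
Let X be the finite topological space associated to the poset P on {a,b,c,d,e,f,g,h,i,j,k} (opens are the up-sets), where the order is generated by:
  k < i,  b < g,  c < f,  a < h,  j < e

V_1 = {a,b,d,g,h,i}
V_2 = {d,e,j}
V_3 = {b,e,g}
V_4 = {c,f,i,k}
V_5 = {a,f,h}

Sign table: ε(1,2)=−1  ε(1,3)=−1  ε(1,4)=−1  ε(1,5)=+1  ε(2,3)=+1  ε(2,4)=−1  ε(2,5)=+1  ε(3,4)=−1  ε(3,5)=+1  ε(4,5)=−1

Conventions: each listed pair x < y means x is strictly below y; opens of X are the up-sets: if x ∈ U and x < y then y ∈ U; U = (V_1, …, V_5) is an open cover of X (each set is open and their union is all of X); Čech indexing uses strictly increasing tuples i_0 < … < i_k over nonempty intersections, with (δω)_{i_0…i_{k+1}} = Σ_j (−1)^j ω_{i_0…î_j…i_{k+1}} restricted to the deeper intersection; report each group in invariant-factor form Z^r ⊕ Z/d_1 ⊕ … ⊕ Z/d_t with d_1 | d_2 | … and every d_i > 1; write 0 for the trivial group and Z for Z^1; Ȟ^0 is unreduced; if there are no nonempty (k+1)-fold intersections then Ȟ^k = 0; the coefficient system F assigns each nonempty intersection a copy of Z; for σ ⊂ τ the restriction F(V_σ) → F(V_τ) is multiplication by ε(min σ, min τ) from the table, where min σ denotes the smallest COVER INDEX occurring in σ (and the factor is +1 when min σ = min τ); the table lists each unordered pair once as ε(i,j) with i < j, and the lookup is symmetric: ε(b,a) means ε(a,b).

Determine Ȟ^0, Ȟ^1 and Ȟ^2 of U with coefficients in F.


nonempty overlaps:
  V12={d} V13={b,g} V14={i} V15={a,h} V23={e} V45={f}
C dims 5,6; δ0: rk 4, SNF 1^4
degree 0: 5−4−0 = 1 → Ȟ^0 ≅ Z
degree 1: 6−0−4 = 2 → Ȟ^1 ≅ Z^2
degree 2: 0−0−0 = 0 → Ȟ^2 ≅ 0

Ȟ^0 ≅ Z, Ȟ^1 ≅ Z^2, Ȟ^2 ≅ 0


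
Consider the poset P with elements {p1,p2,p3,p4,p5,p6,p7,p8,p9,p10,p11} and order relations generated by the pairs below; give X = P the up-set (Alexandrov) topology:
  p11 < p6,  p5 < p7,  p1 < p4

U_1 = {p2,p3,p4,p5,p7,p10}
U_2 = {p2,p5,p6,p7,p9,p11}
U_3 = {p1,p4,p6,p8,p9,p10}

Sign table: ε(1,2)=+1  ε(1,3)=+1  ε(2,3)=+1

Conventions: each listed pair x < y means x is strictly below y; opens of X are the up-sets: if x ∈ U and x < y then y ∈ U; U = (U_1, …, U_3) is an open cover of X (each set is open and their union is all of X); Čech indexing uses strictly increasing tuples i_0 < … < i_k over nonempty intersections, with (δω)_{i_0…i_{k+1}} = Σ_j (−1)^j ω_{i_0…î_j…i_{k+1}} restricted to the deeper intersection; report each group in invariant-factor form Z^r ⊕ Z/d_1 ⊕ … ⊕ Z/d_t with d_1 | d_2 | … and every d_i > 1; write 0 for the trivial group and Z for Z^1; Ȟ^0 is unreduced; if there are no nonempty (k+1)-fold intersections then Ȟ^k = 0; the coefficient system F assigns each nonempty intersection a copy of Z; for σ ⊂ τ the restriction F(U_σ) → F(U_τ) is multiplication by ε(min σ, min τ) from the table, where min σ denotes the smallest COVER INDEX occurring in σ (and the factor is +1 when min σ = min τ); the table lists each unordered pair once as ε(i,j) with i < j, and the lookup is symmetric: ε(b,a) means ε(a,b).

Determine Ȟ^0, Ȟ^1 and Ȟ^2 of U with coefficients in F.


nonempty overlaps:
  U12={p2,p5,p7} U13={p4,p10} U23={p6,p9}
C dims 3,3; δ0: rk 2, SNF 1^2
degree 0: 3−2−0 = 1 → Ȟ^0 ≅ Z
degree 1: 3−0−2 = 1 → Ȟ^1 ≅ Z
degree 2: 0−0−0 = 0 → Ȟ^2 ≅ 0

Ȟ^0 = Z, Ȟ^1 = Z, Ȟ^2 = 0


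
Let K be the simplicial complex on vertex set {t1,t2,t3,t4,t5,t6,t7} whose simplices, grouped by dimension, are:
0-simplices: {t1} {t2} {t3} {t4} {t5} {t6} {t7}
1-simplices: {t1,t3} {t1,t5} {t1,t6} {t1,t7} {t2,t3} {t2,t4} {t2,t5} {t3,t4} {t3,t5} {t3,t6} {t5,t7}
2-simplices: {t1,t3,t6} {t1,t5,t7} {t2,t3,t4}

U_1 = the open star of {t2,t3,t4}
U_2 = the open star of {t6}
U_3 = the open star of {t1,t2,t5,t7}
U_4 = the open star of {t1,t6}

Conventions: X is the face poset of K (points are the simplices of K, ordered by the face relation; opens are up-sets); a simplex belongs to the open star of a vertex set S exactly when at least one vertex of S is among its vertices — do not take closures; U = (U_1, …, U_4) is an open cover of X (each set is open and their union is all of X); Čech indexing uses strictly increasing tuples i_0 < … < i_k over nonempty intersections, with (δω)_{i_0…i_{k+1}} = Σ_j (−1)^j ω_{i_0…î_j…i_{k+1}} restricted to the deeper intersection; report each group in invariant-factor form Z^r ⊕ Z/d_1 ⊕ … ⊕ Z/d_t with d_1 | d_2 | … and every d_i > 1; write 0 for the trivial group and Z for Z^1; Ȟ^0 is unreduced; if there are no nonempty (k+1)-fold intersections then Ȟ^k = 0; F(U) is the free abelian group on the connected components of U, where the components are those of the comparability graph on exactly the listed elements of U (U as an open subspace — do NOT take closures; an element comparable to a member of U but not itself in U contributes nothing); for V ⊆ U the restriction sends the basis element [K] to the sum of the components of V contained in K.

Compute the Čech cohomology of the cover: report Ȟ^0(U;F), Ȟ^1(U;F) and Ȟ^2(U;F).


intersection data:
  U1={{t2},{t3},{t4},{t1,t3},{t2,t3},{t2,t4},{t2,t5},{t3,t4},{t3,t5},{t3,t6},{t1,t3,t6},{t2,t3,t4}} U2={{t6},{t1,t6},{t3,t6},{t1,t3,t6}} U3={{t1},{t2},{t5},{t7},{t1,t3},{t1,t5},{t1,t6},{t1,t7},{t2,t3},{t2,t4},{t2,t5},{t3,t5},{t5,t7},{t1,t3,t6},{t1,t5,t7},{t2,t3,t4}} U4={{t1},{t6},{t1,t3},{t1,t5},{t1,t6},{t1,t7},{t3,t6},{t1,t3,t6},{t1,t5,t7}}
  U12={{t3,t6},{t1,t3,t6}} U13={{t2},{t1,t3},{t2,t3},{t2,t4},{t2,t5},{t3,t5},{t1,t3,t6},{t2,t3,t4}} U14={{t1,t3},{t3,t6},{t1,t3,t6}} U23={{t1,t6},{t1,t3,t6}} U24={{t6},{t1,t6},{t3,t6},{t1,t3,t6}} U34={{t1},{t1,t3},{t1,t5},{t1,t6},{t1,t7},{t1,t3,t6},{t1,t5,t7}}
  U123={{t1,t3,t6}} U124={{t3,t6},{t1,t3,t6}} U134={{t1,t3},{t1,t3,t6}} U234={{t1,t6},{t1,t3,t6}}
  U1234={{t1,t3,t6}}
components per intersection:
  U1: {{t2},{t3},{t4},{t1,t3},{t2,t3},{t2,t4},{t2,t5},{t3,t4},{t3,t5},{t3,t6},{t1,t3,t6},{t2,t3,t4}}
  U2: {{t6},{t1,t6},{t3,t6},{t1,t3,t6}}
  U3: {{t1},{t2},{t5},{t7},{t1,t3},{t1,t5},{t1,t6},{t1,t7},{t2,t3},{t2,t4},{t2,t5},{t3,t5},{t5,t7},{t1,t3,t6},{t1,t5,t7},{t2,t3,t4}}
  U4: {{t1},{t6},{t1,t3},{t1,t5},{t1,t6},{t1,t7},{t3,t6},{t1,t3,t6},{t1,t5,t7}}
  U12: {{t3,t6},{t1,t3,t6}}
  U13: {{t2},{t2,t3},{t2,t4},{t2,t5},{t2,t3,t4}} {{t1,t3},{t1,t3,t6}} {{t3,t5}}
  U14: {{t1,t3},{t3,t6},{t1,t3,t6}}
  U23: {{t1,t6},{t1,t3,t6}}
  U24: {{t6},{t1,t6},{t3,t6},{t1,t3,t6}}
  U34: {{t1},{t1,t3},{t1,t5},{t1,t6},{t1,t7},{t1,t3,t6},{t1,t5,t7}}
  U123: {{t1,t3,t6}}
  U124: {{t3,t6},{t1,t3,t6}}
  U134: {{t1,t3},{t1,t3,t6}}
  U234: {{t1,t6},{t1,t3,t6}}
  U1234: {{t1,t3,t6}}
C dims 4,8,4,1; δ0: rk 3, SNF 1^3; δ1: rk 3, SNF 1^3; δ2: rk 1, SNF 1^1
Ȟ^0 = (4 − 3) − 0 = 1, so Ȟ^0 ≅ Z
Ȟ^1 = (8 − 3) − 3 = 2, so Ȟ^1 ≅ Z^2
Ȟ^2 = (4 − 1) − 3 = 0, so Ȟ^2 ≅ 0

Ȟ^0 ≅ Z, Ȟ^1 ≅ Z^2 and Ȟ^2 ≅ 0


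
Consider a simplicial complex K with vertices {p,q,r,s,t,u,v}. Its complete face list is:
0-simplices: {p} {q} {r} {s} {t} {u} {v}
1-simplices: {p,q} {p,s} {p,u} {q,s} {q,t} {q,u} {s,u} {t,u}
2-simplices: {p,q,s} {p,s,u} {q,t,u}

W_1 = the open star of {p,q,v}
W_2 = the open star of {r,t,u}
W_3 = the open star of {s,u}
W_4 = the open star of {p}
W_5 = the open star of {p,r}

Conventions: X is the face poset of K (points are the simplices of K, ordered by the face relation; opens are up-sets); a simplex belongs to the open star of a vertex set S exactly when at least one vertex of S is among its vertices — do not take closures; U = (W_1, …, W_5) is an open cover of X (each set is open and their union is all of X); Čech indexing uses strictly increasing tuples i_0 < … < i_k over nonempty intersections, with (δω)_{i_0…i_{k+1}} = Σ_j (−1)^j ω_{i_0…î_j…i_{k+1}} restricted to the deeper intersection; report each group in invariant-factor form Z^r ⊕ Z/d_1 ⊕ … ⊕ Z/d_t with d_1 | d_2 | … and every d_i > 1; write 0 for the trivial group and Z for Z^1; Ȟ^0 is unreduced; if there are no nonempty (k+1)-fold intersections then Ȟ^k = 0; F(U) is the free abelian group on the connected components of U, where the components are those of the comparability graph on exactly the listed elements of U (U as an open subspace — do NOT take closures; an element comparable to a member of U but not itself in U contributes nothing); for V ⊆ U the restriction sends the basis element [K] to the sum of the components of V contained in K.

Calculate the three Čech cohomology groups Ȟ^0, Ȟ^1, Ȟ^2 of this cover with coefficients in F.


nerve simplices:
  W1={{p},{q},{v},{p,q},{p,s},{p,u},{q,s},{q,t},{q,u},{p,q,s},{p,s,u},{q,t,u}} W2={{r},{t},{u},{p,u},{q,t},{q,u},{s,u},{t,u},{p,s,u},{q,t,u}} W3={{s},{u},{p,s},{p,u},{q,s},{q,u},{s,u},{t,u},{p,q,s},{p,s,u},{q,t,u}} W4={{p},{p,q},{p,s},{p,u},{p,q,s},{p,s,u}} W5={{p},{r},{p,q},{p,s},{p,u},{p,q,s},{p,s,u}}
  W12={{p,u},{q,t},{q,u},{p,s,u},{q,t,u}} W13={{p,s},{p,u},{q,s},{q,u},{p,q,s},{p,s,u},{q,t,u}} W14={{p},{p,q},{p,s},{p,u},{p,q,s},{p,s,u}} W15={{p},{p,q},{p,s},{p,u},{p,q,s},{p,s,u}} W23={{u},{p,u},{q,u},{s,u},{t,u},{p,s,u},{q,t,u}} W24={{p,u},{p,s,u}} W25={{r},{p,u},{p,s,u}} W34={{p,s},{p,u},{p,q,s},{p,s,u}} W35={{p,s},{p,u},{p,q,s},{p,s,u}} W45={{p},{p,q},{p,s},{p,u},{p,q,s},{p,s,u}}
  W123={{p,u},{q,u},{p,s,u},{q,t,u}} W124={{p,u},{p,s,u}} W125={{p,u},{p,s,u}} W134={{p,s},{p,u},{p,q,s},{p,s,u}} W135={{p,s},{p,u},{p,q,s},{p,s,u}} W145={{p},{p,q},{p,s},{p,u},{p,q,s},{p,s,u}} W234={{p,u},{p,s,u}} W235={{p,u},{p,s,u}} W245={{p,u},{p,s,u}} W345={{p,s},{p,u},{p,q,s},{p,s,u}}
  W1234={{p,u},{p,s,u}} W1235={{p,u},{p,s,u}} W1245={{p,u},{p,s,u}} W1345={{p,s},{p,u},{p,q,s},{p,s,u}} W2345={{p,u},{p,s,u}}
  W12345={{p,u},{p,s,u}}
components per intersection:
  W1: {{p},{q},{p,q},{p,s},{p,u},{q,s},{q,t},{q,u},{p,q,s},{p,s,u},{q,t,u}} {{v}}
  W2: {{r}} {{t},{u},{p,u},{q,t},{q,u},{s,u},{t,u},{p,s,u},{q,t,u}}
  W3: {{s},{u},{p,s},{p,u},{q,s},{q,u},{s,u},{t,u},{p,q,s},{p,s,u},{q,t,u}}
  W4: {{p},{p,q},{p,s},{p,u},{p,q,s},{p,s,u}}
  W5: {{p},{p,q},{p,s},{p,u},{p,q,s},{p,s,u}} {{r}}
  W12: {{p,u},{p,s,u}} {{q,t},{q,u},{q,t,u}}
  W13: {{p,s},{p,u},{q,s},{p,q,s},{p,s,u}} {{q,u},{q,t,u}}
  W14: {{p},{p,q},{p,s},{p,u},{p,q,s},{p,s,u}}
  W15: {{p},{p,q},{p,s},{p,u},{p,q,s},{p,s,u}}
  W23: {{u},{p,u},{q,u},{s,u},{t,u},{p,s,u},{q,t,u}}
  W24: {{p,u},{p,s,u}}
  W25: {{r}} {{p,u},{p,s,u}}
  W34: {{p,s},{p,u},{p,q,s},{p,s,u}}
  W35: {{p,s},{p,u},{p,q,s},{p,s,u}}
  W45: {{p},{p,q},{p,s},{p,u},{p,q,s},{p,s,u}}
  W123: {{p,u},{p,s,u}} {{q,u},{q,t,u}}
  W124: {{p,u},{p,s,u}}
  W125: {{p,u},{p,s,u}}
  W134: {{p,s},{p,u},{p,q,s},{p,s,u}}
  W135: {{p,s},{p,u},{p,q,s},{p,s,u}}
  W145: {{p},{p,q},{p,s},{p,u},{p,q,s},{p,s,u}}
  W234: {{p,u},{p,s,u}}
  W235: {{p,u},{p,s,u}}
  W245: {{p,u},{p,s,u}}
  W345: {{p,s},{p,u},{p,q,s},{p,s,u}}
  W1234: {{p,u},{p,s,u}}
  W1235: {{p,u},{p,s,u}}
  W1245: {{p,u},{p,s,u}}
  W1345: {{p,s},{p,u},{p,q,s},{p,s,u}}
  W2345: {{p,u},{p,s,u}}
  W12345: {{p,u},{p,s,u}}
C dims 8,13,11,5; δ0: rk 5, SNF 1^5; δ1: rk 7, SNF 1^7; δ2: rk 4, SNF 1^4
degree 0: 8−5−0 = 3 → Ȟ^0 ≅ Z^3
degree 1: 13−7−5 = 1 → Ȟ^1 ≅ Z
degree 2: 11−4−7 = 0 → Ȟ^2 ≅ 0

Ȟ^0 = Z^3; Ȟ^1 = Z; Ȟ^2 = 0


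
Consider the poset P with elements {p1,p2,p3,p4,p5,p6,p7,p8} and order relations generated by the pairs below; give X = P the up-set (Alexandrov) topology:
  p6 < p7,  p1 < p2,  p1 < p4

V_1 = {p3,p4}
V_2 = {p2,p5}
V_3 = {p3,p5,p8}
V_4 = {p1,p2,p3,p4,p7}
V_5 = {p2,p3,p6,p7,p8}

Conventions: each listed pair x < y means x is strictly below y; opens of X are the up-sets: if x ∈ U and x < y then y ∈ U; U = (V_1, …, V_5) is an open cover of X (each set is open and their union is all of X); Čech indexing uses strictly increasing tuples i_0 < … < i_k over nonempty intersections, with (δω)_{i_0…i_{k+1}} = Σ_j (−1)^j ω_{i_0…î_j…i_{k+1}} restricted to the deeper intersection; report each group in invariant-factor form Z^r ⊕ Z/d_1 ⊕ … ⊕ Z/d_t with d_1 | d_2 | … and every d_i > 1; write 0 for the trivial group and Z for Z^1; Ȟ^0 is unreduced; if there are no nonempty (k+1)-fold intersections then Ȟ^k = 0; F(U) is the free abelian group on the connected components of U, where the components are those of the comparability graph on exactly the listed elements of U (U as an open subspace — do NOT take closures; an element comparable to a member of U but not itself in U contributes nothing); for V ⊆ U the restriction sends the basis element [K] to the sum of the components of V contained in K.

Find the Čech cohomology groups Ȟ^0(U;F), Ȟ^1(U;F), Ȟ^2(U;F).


Ȟ^0 = Z^5; Ȟ^1 = 0; Ȟ^2 = 0

nerve of the cover:
  V13={p3} V14={p3,p4} V15={p3} V23={p5} V24={p2} V25={p2} V34={p3} V35={p3,p8} V45={p2,p3,p7}
  V134={p3} V135={p3} V145={p3} V245={p2} V345={p3}
  V1345={p3}
components per intersection:
  V1: {p3} {p4}
  V2: {p2} {p5}
  V3: {p3} {p5} {p8}
  V4: {p1,p2,p4} {p3} {p7}
  V5: {p2} {p3} {p6,p7} {p8}
  V13: {p3}
  V14: {p3} {p4}
  V15: {p3}
  V23: {p5}
  V24: {p2}
  V25: {p2}
  V34: {p3}
  V35: {p3} {p8}
  V45: {p2} {p3} {p7}
  V134: {p3}
  V135: {p3}
  V145: {p3}
  V245: {p2}
  V345: {p3}
  V1345: {p3}
C dims 14,13,5,1; δ0: rk 9, SNF 1^9; δ1: rk 4, SNF 1^4; δ2: rk 1, SNF 1^1
Ȟ^0 = (14 − 9) − 0 = 5, so Ȟ^0 ≅ Z^5
Ȟ^1 = (13 − 4) − 9 = 0, so Ȟ^1 ≅ 0
Ȟ^2 = (5 − 1) − 4 = 0, so Ȟ^2 ≅ 0
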